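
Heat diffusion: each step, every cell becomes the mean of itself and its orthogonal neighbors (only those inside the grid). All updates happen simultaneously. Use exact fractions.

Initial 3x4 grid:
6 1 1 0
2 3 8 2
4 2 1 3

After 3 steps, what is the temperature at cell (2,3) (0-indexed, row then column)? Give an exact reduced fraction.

Answer: 383/144

Derivation:
Step 1: cell (2,3) = 2
Step 2: cell (2,3) = 35/12
Step 3: cell (2,3) = 383/144
Full grid after step 3:
  551/180 6829/2400 2103/800 55/24
  44399/14400 2267/750 2701/1000 12683/4800
  6547/2160 2639/900 3517/1200 383/144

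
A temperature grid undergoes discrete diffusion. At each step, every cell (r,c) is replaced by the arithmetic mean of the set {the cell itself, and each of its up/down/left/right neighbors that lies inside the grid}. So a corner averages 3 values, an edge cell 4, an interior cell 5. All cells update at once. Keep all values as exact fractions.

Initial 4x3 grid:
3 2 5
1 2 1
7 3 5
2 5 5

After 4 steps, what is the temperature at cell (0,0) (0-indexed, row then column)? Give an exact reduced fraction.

Step 1: cell (0,0) = 2
Step 2: cell (0,0) = 11/4
Step 3: cell (0,0) = 923/360
Step 4: cell (0,0) = 30457/10800
Full grid after step 4:
  30457/10800 295127/108000 189217/64800
  107299/36000 567097/180000 667669/216000
  387827/108000 1263569/360000 265843/72000
  494369/129600 3452581/864000 168473/43200

Answer: 30457/10800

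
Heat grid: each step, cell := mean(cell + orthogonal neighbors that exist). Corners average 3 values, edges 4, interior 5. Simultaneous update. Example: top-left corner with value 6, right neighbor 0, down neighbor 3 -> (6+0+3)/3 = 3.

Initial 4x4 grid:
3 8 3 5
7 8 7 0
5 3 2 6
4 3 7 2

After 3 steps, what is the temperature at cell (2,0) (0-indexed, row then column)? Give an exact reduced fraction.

Answer: 5923/1200

Derivation:
Step 1: cell (2,0) = 19/4
Step 2: cell (2,0) = 187/40
Step 3: cell (2,0) = 5923/1200
Full grid after step 3:
  1399/240 12841/2400 35851/7200 1757/432
  2141/400 10831/2000 26539/6000 3857/900
  5923/1200 9069/2000 9063/2000 569/150
  3119/720 10631/2400 9559/2400 593/144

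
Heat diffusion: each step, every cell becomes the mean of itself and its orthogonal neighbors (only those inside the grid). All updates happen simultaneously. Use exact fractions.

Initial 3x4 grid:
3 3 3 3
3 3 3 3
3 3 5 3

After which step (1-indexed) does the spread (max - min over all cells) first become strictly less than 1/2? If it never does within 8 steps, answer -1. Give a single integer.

Answer: 3

Derivation:
Step 1: max=11/3, min=3, spread=2/3
Step 2: max=211/60, min=3, spread=31/60
Step 3: max=1831/540, min=3, spread=211/540
  -> spread < 1/2 first at step 3
Step 4: max=178897/54000, min=2747/900, spread=14077/54000
Step 5: max=1598407/486000, min=165683/54000, spread=5363/24300
Step 6: max=47480809/14580000, min=92869/30000, spread=93859/583200
Step 7: max=2834674481/874800000, min=151136467/48600000, spread=4568723/34992000
Step 8: max=169244435629/52488000000, min=4555618889/1458000000, spread=8387449/83980800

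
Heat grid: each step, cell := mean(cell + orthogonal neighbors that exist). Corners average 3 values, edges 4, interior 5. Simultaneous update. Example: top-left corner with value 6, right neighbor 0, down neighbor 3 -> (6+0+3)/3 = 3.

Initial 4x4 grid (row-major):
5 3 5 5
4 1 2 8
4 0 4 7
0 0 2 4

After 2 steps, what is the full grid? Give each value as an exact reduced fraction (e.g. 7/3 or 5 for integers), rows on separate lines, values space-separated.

After step 1:
  4 7/2 15/4 6
  7/2 2 4 11/2
  2 9/5 3 23/4
  4/3 1/2 5/2 13/3
After step 2:
  11/3 53/16 69/16 61/12
  23/8 74/25 73/20 85/16
  259/120 93/50 341/100 223/48
  23/18 23/15 31/12 151/36

Answer: 11/3 53/16 69/16 61/12
23/8 74/25 73/20 85/16
259/120 93/50 341/100 223/48
23/18 23/15 31/12 151/36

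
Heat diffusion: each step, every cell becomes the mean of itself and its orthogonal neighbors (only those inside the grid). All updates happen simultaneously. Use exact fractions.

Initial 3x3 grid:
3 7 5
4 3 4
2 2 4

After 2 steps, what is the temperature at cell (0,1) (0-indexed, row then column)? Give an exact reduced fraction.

Step 1: cell (0,1) = 9/2
Step 2: cell (0,1) = 37/8
Full grid after step 2:
  73/18 37/8 83/18
  43/12 73/20 25/6
  101/36 51/16 121/36

Answer: 37/8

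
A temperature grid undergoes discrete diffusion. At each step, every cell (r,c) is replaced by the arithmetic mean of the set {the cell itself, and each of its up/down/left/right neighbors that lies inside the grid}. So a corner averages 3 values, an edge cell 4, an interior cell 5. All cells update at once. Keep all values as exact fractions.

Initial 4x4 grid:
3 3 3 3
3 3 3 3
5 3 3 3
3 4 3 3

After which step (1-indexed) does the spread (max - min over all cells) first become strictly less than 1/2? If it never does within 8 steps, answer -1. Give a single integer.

Answer: 4

Derivation:
Step 1: max=4, min=3, spread=1
Step 2: max=73/20, min=3, spread=13/20
Step 3: max=1291/360, min=3, spread=211/360
Step 4: max=37441/10800, min=3, spread=5041/10800
  -> spread < 1/2 first at step 4
Step 5: max=1110643/324000, min=9079/3000, spread=130111/324000
Step 6: max=32802367/9720000, min=547159/180000, spread=3255781/9720000
Step 7: max=975153691/291600000, min=551107/180000, spread=82360351/291600000
Step 8: max=28995316891/8748000000, min=99706441/32400000, spread=2074577821/8748000000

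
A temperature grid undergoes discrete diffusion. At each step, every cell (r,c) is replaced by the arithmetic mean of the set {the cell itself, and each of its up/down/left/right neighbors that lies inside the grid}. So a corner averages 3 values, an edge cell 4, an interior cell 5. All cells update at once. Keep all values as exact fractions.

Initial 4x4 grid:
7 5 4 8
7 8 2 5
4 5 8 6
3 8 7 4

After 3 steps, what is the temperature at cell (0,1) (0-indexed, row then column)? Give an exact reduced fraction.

Step 1: cell (0,1) = 6
Step 2: cell (0,1) = 1349/240
Step 3: cell (0,1) = 41999/7200
Full grid after step 3:
  794/135 41999/7200 38839/7200 11659/2160
  42689/7200 4237/750 33901/6000 19427/3600
  4449/800 11743/2000 17057/3000 20843/3600
  4057/720 3413/600 10819/1800 6323/1080

Answer: 41999/7200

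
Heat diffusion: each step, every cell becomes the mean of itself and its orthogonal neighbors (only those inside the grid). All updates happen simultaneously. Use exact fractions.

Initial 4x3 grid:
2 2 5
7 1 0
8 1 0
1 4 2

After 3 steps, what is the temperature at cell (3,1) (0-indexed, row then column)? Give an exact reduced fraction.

Step 1: cell (3,1) = 2
Step 2: cell (3,1) = 167/60
Step 3: cell (3,1) = 1853/720
Full grid after step 3:
  7117/2160 265/96 4667/2160
  4997/1440 21/8 2977/1440
  4879/1440 817/300 893/480
  7403/2160 1853/720 1471/720

Answer: 1853/720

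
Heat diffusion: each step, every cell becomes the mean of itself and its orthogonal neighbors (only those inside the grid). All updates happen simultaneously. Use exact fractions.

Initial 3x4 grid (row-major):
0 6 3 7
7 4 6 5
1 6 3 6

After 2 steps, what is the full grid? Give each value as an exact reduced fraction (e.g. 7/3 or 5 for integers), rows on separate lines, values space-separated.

Answer: 127/36 1133/240 359/80 11/2
89/20 79/20 107/20 149/30
67/18 1153/240 1057/240 191/36

Derivation:
After step 1:
  13/3 13/4 11/2 5
  3 29/5 21/5 6
  14/3 7/2 21/4 14/3
After step 2:
  127/36 1133/240 359/80 11/2
  89/20 79/20 107/20 149/30
  67/18 1153/240 1057/240 191/36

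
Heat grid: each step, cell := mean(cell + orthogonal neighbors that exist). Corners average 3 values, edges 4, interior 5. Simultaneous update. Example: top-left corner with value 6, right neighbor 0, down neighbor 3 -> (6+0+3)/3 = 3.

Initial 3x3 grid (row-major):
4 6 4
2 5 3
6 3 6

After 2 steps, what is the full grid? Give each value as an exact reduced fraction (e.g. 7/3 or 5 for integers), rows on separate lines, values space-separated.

Answer: 13/3 1013/240 163/36
943/240 223/50 499/120
155/36 247/60 9/2

Derivation:
After step 1:
  4 19/4 13/3
  17/4 19/5 9/2
  11/3 5 4
After step 2:
  13/3 1013/240 163/36
  943/240 223/50 499/120
  155/36 247/60 9/2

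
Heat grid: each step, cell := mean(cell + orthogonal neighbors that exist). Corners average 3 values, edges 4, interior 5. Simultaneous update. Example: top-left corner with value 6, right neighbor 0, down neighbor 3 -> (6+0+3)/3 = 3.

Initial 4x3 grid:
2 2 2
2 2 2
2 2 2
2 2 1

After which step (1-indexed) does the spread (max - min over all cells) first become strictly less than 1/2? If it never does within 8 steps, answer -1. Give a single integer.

Answer: 1

Derivation:
Step 1: max=2, min=5/3, spread=1/3
  -> spread < 1/2 first at step 1
Step 2: max=2, min=31/18, spread=5/18
Step 3: max=2, min=391/216, spread=41/216
Step 4: max=2, min=47623/25920, spread=4217/25920
Step 5: max=14321/7200, min=2901251/1555200, spread=38417/311040
Step 6: max=285403/144000, min=175423789/93312000, spread=1903471/18662400
Step 7: max=8524241/4320000, min=10596450911/5598720000, spread=18038617/223948800
Step 8: max=764673241/388800000, min=638578217149/335923200000, spread=883978523/13436928000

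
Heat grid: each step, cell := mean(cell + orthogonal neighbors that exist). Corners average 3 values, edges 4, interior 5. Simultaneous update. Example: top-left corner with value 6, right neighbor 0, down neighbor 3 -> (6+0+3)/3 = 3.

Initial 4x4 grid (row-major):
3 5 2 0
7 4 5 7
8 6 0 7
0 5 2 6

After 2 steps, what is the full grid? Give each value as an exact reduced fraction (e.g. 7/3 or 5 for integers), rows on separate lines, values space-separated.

After step 1:
  5 7/2 3 3
  11/2 27/5 18/5 19/4
  21/4 23/5 4 5
  13/3 13/4 13/4 5
After step 2:
  14/3 169/40 131/40 43/12
  423/80 113/25 83/20 327/80
  1181/240 9/2 409/100 75/16
  77/18 463/120 31/8 53/12

Answer: 14/3 169/40 131/40 43/12
423/80 113/25 83/20 327/80
1181/240 9/2 409/100 75/16
77/18 463/120 31/8 53/12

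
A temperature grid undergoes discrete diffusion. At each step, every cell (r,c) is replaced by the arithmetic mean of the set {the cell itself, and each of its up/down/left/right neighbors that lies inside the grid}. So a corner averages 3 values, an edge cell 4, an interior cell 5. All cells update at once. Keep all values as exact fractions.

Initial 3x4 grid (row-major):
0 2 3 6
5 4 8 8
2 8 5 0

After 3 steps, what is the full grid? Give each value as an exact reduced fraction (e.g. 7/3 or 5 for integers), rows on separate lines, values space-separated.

After step 1:
  7/3 9/4 19/4 17/3
  11/4 27/5 28/5 11/2
  5 19/4 21/4 13/3
After step 2:
  22/9 221/60 137/30 191/36
  929/240 83/20 53/10 211/40
  25/6 51/10 299/60 181/36
After step 3:
  7199/2160 167/45 1697/360 5453/1080
  2107/576 1061/240 971/200 2509/480
  1051/240 23/5 1837/360 5503/1080

Answer: 7199/2160 167/45 1697/360 5453/1080
2107/576 1061/240 971/200 2509/480
1051/240 23/5 1837/360 5503/1080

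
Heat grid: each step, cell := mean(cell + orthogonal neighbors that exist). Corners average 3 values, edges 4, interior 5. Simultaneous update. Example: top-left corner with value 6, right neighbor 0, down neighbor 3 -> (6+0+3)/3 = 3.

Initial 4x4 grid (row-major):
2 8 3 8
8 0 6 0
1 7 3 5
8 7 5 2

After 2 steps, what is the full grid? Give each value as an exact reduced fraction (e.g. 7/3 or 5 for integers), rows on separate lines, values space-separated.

After step 1:
  6 13/4 25/4 11/3
  11/4 29/5 12/5 19/4
  6 18/5 26/5 5/2
  16/3 27/4 17/4 4
After step 2:
  4 213/40 467/120 44/9
  411/80 89/25 122/25 799/240
  1061/240 547/100 359/100 329/80
  217/36 299/60 101/20 43/12

Answer: 4 213/40 467/120 44/9
411/80 89/25 122/25 799/240
1061/240 547/100 359/100 329/80
217/36 299/60 101/20 43/12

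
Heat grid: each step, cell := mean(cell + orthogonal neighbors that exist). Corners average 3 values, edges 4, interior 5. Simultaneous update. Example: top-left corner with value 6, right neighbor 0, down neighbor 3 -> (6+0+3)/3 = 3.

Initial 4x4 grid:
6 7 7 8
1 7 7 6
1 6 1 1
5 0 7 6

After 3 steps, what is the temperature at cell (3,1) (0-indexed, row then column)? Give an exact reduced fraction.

Step 1: cell (3,1) = 9/2
Step 2: cell (3,1) = 13/4
Step 3: cell (3,1) = 179/48
Full grid after step 3:
  2779/540 20441/3600 2497/400 559/90
  15581/3600 7543/1500 1333/250 2217/400
  883/240 967/250 6781/1500 641/144
  19/6 179/48 2773/720 2281/540

Answer: 179/48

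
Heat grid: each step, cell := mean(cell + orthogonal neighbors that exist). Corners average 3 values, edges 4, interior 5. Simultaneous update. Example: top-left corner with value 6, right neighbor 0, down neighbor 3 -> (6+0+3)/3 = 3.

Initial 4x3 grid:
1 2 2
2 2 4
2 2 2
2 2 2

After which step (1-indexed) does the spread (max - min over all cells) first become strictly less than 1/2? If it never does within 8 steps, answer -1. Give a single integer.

Step 1: max=8/3, min=5/3, spread=1
Step 2: max=151/60, min=31/18, spread=143/180
Step 3: max=4999/2160, min=13849/7200, spread=8443/21600
  -> spread < 1/2 first at step 3
Step 4: max=244379/108000, min=255443/129600, spread=189059/648000
Step 5: max=17110267/7776000, min=13106221/6480000, spread=6914009/38880000
Step 6: max=423401557/194400000, min=33216211/16200000, spread=992281/7776000
Step 7: max=60286337947/27993600000, min=24114458363/11664000000, spread=12058189379/139968000000
Step 8: max=1499357830867/699840000000, min=60582016583/29160000000, spread=363115463/5598720000

Answer: 3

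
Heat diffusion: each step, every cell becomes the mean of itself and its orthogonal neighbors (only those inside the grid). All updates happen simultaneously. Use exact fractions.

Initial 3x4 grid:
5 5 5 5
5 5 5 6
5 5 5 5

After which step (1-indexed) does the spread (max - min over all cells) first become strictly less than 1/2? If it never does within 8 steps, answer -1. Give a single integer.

Step 1: max=16/3, min=5, spread=1/3
  -> spread < 1/2 first at step 1
Step 2: max=1267/240, min=5, spread=67/240
Step 3: max=11237/2160, min=5, spread=437/2160
Step 4: max=4477531/864000, min=5009/1000, spread=29951/172800
Step 5: max=40095821/7776000, min=16954/3375, spread=206761/1555200
Step 6: max=16008195571/3110400000, min=27165671/5400000, spread=14430763/124416000
Step 7: max=958227741689/186624000000, min=2177652727/432000000, spread=139854109/1492992000
Step 8: max=57409671890251/11197440000000, min=196251228977/38880000000, spread=7114543559/89579520000

Answer: 1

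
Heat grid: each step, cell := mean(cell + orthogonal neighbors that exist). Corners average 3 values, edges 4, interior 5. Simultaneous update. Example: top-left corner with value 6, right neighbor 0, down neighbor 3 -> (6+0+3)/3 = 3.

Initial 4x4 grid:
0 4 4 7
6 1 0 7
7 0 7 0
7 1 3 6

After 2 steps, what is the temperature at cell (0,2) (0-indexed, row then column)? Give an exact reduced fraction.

Step 1: cell (0,2) = 15/4
Step 2: cell (0,2) = 79/20
Full grid after step 2:
  109/36 173/60 79/20 53/12
  421/120 299/100 61/20 183/40
  167/40 303/100 73/20 27/8
  17/4 19/5 3 49/12

Answer: 79/20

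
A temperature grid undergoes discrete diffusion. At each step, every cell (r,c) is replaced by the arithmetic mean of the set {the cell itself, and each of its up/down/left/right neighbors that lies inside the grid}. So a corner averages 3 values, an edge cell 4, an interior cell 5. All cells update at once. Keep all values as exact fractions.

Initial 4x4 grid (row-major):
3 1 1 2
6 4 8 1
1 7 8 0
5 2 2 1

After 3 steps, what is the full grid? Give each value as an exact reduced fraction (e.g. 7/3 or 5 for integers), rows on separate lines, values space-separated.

After step 1:
  10/3 9/4 3 4/3
  7/2 26/5 22/5 11/4
  19/4 22/5 5 5/2
  8/3 4 13/4 1
After step 2:
  109/36 827/240 659/240 85/36
  1007/240 79/20 407/100 659/240
  919/240 467/100 391/100 45/16
  137/36 859/240 53/16 9/4
After step 3:
  3841/1080 4741/1440 22721/7200 2827/1080
  5401/1440 12199/3000 10453/3000 21581/7200
  29701/7200 11963/3000 751/200 7031/2400
  4037/1080 27661/7200 7831/2400 67/24

Answer: 3841/1080 4741/1440 22721/7200 2827/1080
5401/1440 12199/3000 10453/3000 21581/7200
29701/7200 11963/3000 751/200 7031/2400
4037/1080 27661/7200 7831/2400 67/24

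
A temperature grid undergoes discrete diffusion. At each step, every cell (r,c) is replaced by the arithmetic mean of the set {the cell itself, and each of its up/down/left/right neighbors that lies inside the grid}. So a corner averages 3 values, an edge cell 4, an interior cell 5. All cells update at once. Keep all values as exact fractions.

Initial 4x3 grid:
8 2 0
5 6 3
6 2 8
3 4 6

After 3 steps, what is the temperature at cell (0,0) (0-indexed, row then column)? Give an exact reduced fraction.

Step 1: cell (0,0) = 5
Step 2: cell (0,0) = 61/12
Step 3: cell (0,0) = 1069/240
Full grid after step 3:
  1069/240 7477/1800 1879/540
  11641/2400 24919/6000 3731/900
  32303/7200 7121/1500 1771/400
  2483/540 64591/14400 3529/720

Answer: 1069/240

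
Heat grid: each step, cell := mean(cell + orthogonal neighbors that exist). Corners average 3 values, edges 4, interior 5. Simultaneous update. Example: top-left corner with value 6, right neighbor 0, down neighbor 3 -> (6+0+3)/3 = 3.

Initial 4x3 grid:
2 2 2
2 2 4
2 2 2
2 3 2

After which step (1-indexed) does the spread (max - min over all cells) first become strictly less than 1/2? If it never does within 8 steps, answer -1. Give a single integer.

Step 1: max=8/3, min=2, spread=2/3
Step 2: max=151/60, min=2, spread=31/60
Step 3: max=1291/540, min=317/150, spread=749/2700
  -> spread < 1/2 first at step 3
Step 4: max=127243/54000, min=5809/2700, spread=11063/54000
Step 5: max=7534927/3240000, min=295573/135000, spread=17647/129600
Step 6: max=448156793/194400000, min=21468029/9720000, spread=18796213/194400000
Step 7: max=26770760887/11664000000, min=648727393/291600000, spread=273888389/3888000000
Step 8: max=3839144556127/1679616000000, min=8685289511/3888000000, spread=696795899/13436928000

Answer: 3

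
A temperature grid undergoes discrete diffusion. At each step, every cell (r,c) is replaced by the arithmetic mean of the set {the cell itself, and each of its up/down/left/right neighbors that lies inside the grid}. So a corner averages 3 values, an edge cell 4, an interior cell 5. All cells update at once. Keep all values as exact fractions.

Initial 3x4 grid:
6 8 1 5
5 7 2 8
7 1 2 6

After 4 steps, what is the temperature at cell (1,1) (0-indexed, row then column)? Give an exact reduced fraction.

Answer: 1738637/360000

Derivation:
Step 1: cell (1,1) = 23/5
Step 2: cell (1,1) = 123/25
Step 3: cell (1,1) = 28213/6000
Step 4: cell (1,1) = 1738637/360000
Full grid after step 4:
  690007/129600 538891/108000 510611/108000 594887/129600
  4383523/864000 1738637/360000 179693/40000 1303961/288000
  629407/129600 61127/13500 29671/6750 566287/129600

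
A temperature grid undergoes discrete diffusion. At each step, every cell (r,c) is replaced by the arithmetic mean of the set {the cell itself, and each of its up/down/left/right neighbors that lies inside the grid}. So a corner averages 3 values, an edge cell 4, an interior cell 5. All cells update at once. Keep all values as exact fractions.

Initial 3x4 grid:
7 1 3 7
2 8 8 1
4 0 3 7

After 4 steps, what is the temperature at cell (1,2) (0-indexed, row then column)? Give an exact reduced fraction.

Step 1: cell (1,2) = 23/5
Step 2: cell (1,2) = 117/25
Step 3: cell (1,2) = 13261/3000
Step 4: cell (1,2) = 1573333/360000
Full grid after step 4:
  538663/129600 459289/108000 481079/108000 589433/129600
  3405767/864000 1499983/360000 1573333/360000 3879437/864000
  166471/43200 285151/72000 917533/216000 572483/129600

Answer: 1573333/360000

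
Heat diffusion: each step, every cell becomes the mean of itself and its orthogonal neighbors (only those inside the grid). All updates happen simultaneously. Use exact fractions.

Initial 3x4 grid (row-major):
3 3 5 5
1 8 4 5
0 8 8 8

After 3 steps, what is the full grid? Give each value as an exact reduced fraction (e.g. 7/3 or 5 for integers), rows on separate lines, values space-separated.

Answer: 961/270 7787/1800 973/200 379/72
13999/3600 6881/1500 5559/1000 13681/2400
749/180 2061/400 2371/400 151/24

Derivation:
After step 1:
  7/3 19/4 17/4 5
  3 24/5 6 11/2
  3 6 7 7
After step 2:
  121/36 121/30 5 59/12
  197/60 491/100 551/100 47/8
  4 26/5 13/2 13/2
After step 3:
  961/270 7787/1800 973/200 379/72
  13999/3600 6881/1500 5559/1000 13681/2400
  749/180 2061/400 2371/400 151/24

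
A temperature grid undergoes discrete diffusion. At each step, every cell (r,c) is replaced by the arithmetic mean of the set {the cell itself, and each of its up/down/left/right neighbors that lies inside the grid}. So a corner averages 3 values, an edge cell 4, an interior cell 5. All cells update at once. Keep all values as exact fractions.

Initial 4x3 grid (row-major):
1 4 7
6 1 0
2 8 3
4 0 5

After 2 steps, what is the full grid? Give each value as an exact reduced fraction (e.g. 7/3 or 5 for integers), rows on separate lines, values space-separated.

After step 1:
  11/3 13/4 11/3
  5/2 19/5 11/4
  5 14/5 4
  2 17/4 8/3
After step 2:
  113/36 863/240 29/9
  449/120 151/50 853/240
  123/40 397/100 733/240
  15/4 703/240 131/36

Answer: 113/36 863/240 29/9
449/120 151/50 853/240
123/40 397/100 733/240
15/4 703/240 131/36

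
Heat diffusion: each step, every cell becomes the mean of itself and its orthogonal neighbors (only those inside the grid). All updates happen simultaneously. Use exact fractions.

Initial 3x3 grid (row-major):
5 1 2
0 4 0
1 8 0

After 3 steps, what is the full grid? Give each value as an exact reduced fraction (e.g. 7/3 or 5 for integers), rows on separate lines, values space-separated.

After step 1:
  2 3 1
  5/2 13/5 3/2
  3 13/4 8/3
After step 2:
  5/2 43/20 11/6
  101/40 257/100 233/120
  35/12 691/240 89/36
After step 3:
  287/120 679/300 79/40
  6307/2400 14479/6000 15871/7200
  1997/720 39017/14400 5251/2160

Answer: 287/120 679/300 79/40
6307/2400 14479/6000 15871/7200
1997/720 39017/14400 5251/2160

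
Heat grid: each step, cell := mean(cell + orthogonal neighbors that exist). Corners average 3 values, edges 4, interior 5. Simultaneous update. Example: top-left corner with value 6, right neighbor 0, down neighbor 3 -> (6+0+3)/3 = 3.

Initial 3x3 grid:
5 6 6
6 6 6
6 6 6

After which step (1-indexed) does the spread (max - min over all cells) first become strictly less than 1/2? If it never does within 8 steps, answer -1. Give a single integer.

Step 1: max=6, min=17/3, spread=1/3
  -> spread < 1/2 first at step 1
Step 2: max=6, min=103/18, spread=5/18
Step 3: max=6, min=1255/216, spread=41/216
Step 4: max=2149/360, min=75629/12960, spread=347/2592
Step 5: max=21443/3600, min=4558663/777600, spread=2921/31104
Step 6: max=2566517/432000, min=274107461/46656000, spread=24611/373248
Step 7: max=57663259/9720000, min=16477437967/2799360000, spread=207329/4478976
Step 8: max=3071598401/518400000, min=989739647549/167961600000, spread=1746635/53747712

Answer: 1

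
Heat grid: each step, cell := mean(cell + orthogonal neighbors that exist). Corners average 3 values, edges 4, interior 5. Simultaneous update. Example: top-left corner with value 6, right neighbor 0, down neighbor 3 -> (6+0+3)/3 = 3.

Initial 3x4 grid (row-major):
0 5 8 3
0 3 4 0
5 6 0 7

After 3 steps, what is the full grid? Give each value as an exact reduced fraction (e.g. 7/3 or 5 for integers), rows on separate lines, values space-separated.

Answer: 797/270 11933/3600 3467/900 799/216
1301/450 20573/6000 6961/2000 8647/2400
6871/2160 23941/7200 25661/7200 1405/432

Derivation:
After step 1:
  5/3 4 5 11/3
  2 18/5 3 7/2
  11/3 7/2 17/4 7/3
After step 2:
  23/9 107/30 47/12 73/18
  41/15 161/50 387/100 25/8
  55/18 901/240 157/48 121/36
After step 3:
  797/270 11933/3600 3467/900 799/216
  1301/450 20573/6000 6961/2000 8647/2400
  6871/2160 23941/7200 25661/7200 1405/432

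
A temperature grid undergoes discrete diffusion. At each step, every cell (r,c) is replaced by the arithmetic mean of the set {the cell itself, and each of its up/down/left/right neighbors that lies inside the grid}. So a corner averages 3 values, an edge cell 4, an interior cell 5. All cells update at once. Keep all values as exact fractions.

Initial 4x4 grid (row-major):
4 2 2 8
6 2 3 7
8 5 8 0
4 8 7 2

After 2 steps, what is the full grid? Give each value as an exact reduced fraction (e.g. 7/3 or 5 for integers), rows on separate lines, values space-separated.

Answer: 23/6 277/80 979/240 167/36
367/80 217/50 417/100 1129/240
1417/240 523/100 257/50 327/80
221/36 1507/240 397/80 9/2

Derivation:
After step 1:
  4 5/2 15/4 17/3
  5 18/5 22/5 9/2
  23/4 31/5 23/5 17/4
  20/3 6 25/4 3
After step 2:
  23/6 277/80 979/240 167/36
  367/80 217/50 417/100 1129/240
  1417/240 523/100 257/50 327/80
  221/36 1507/240 397/80 9/2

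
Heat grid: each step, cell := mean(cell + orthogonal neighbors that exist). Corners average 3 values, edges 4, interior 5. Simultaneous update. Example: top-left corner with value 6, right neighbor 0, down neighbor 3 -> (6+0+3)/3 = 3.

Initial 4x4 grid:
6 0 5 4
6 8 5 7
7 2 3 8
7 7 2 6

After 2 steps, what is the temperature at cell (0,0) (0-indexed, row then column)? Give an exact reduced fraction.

Step 1: cell (0,0) = 4
Step 2: cell (0,0) = 31/6
Full grid after step 2:
  31/6 329/80 1151/240 89/18
  409/80 267/50 233/50 86/15
  493/80 118/25 51/10 16/3
  17/3 107/20 55/12 95/18

Answer: 31/6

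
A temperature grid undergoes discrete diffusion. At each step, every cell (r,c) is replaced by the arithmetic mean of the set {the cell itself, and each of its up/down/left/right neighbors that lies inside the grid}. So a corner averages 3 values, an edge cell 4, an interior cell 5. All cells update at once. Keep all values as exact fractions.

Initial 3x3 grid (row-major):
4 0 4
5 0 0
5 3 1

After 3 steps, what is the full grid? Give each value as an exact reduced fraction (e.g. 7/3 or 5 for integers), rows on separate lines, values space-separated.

After step 1:
  3 2 4/3
  7/2 8/5 5/4
  13/3 9/4 4/3
After step 2:
  17/6 119/60 55/36
  373/120 53/25 331/240
  121/36 571/240 29/18
After step 3:
  317/120 3809/1800 3521/2160
  20561/7200 1097/500 23897/14400
  6371/2160 34097/14400 1933/1080

Answer: 317/120 3809/1800 3521/2160
20561/7200 1097/500 23897/14400
6371/2160 34097/14400 1933/1080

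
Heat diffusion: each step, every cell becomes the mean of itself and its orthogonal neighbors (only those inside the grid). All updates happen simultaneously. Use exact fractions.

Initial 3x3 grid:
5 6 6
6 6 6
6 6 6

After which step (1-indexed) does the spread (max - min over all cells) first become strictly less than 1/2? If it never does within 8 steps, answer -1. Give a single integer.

Step 1: max=6, min=17/3, spread=1/3
  -> spread < 1/2 first at step 1
Step 2: max=6, min=103/18, spread=5/18
Step 3: max=6, min=1255/216, spread=41/216
Step 4: max=2149/360, min=75629/12960, spread=347/2592
Step 5: max=21443/3600, min=4558663/777600, spread=2921/31104
Step 6: max=2566517/432000, min=274107461/46656000, spread=24611/373248
Step 7: max=57663259/9720000, min=16477437967/2799360000, spread=207329/4478976
Step 8: max=3071598401/518400000, min=989739647549/167961600000, spread=1746635/53747712

Answer: 1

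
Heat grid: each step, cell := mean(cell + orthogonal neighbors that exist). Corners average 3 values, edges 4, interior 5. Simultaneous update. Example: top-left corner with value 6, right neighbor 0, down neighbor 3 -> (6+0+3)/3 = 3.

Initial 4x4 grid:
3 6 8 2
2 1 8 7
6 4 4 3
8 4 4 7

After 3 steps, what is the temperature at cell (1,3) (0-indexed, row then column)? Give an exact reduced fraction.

Step 1: cell (1,3) = 5
Step 2: cell (1,3) = 1291/240
Step 3: cell (1,3) = 37609/7200
Full grid after step 3:
  4421/1080 8089/1800 9301/1800 11791/2160
  14723/3600 13427/3000 5981/1200 37609/7200
  1827/400 9151/2000 721/150 7181/1440
  3521/720 3899/800 6959/1440 1307/270

Answer: 37609/7200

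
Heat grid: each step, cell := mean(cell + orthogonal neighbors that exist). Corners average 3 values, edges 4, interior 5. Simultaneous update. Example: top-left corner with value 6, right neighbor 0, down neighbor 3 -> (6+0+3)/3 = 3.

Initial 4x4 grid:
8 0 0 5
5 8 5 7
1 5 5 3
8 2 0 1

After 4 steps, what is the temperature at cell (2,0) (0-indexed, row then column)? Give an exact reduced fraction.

Step 1: cell (2,0) = 19/4
Step 2: cell (2,0) = 1087/240
Step 3: cell (2,0) = 31609/7200
Step 4: cell (2,0) = 37027/8640
Full grid after step 4:
  287753/64800 114253/27000 36977/9000 43147/10800
  960539/216000 774743/180000 40153/10000 142133/36000
  37027/8640 180433/45000 668063/180000 379327/108000
  32303/8100 31861/8640 710669/216000 204833/64800

Answer: 37027/8640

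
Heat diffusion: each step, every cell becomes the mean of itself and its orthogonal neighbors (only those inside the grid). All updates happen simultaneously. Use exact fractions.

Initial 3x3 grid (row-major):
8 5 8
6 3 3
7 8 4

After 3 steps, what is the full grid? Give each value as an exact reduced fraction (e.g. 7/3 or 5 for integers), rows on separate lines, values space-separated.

After step 1:
  19/3 6 16/3
  6 5 9/2
  7 11/2 5
After step 2:
  55/9 17/3 95/18
  73/12 27/5 119/24
  37/6 45/8 5
After step 3:
  643/108 2021/360 1145/216
  4277/720 416/75 7429/1440
  143/24 2663/480 187/36

Answer: 643/108 2021/360 1145/216
4277/720 416/75 7429/1440
143/24 2663/480 187/36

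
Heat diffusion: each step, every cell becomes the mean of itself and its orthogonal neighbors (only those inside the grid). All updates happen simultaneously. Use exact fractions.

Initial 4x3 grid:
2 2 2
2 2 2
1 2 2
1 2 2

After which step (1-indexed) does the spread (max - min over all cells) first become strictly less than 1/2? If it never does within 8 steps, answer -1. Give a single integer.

Step 1: max=2, min=4/3, spread=2/3
Step 2: max=2, min=55/36, spread=17/36
  -> spread < 1/2 first at step 2
Step 3: max=2, min=218/135, spread=52/135
Step 4: max=3553/1800, min=217951/129600, spread=7573/25920
Step 5: max=52783/27000, min=13382999/7776000, spread=363701/1555200
Step 6: max=1392587/720000, min=817266001/466560000, spread=681043/3732480
Step 7: max=372917911/194400000, min=49617862859/27993600000, spread=163292653/1119744000
Step 8: max=11106860837/5832000000, min=3004404115681/1679616000000, spread=1554974443/13436928000

Answer: 2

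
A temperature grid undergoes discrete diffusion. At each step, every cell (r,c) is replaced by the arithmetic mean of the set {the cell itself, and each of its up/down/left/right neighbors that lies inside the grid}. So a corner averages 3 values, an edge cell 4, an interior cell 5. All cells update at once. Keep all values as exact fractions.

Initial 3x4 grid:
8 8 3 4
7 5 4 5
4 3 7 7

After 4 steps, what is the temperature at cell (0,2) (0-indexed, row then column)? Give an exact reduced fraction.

Answer: 373943/72000

Derivation:
Step 1: cell (0,2) = 19/4
Step 2: cell (0,2) = 391/80
Step 3: cell (0,2) = 4093/800
Step 4: cell (0,2) = 373943/72000
Full grid after step 4:
  380137/64800 1211089/216000 373943/72000 35993/7200
  306881/54000 981077/180000 935027/180000 547807/108000
  88153/16200 573857/108000 562477/108000 167881/32400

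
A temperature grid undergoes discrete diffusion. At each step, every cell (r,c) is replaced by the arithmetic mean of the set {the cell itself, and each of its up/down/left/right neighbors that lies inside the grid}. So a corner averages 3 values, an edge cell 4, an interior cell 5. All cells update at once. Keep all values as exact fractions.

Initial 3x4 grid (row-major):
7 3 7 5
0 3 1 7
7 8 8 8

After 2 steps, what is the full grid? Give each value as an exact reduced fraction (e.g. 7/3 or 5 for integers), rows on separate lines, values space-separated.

After step 1:
  10/3 5 4 19/3
  17/4 3 26/5 21/4
  5 13/2 25/4 23/3
After step 2:
  151/36 23/6 77/15 187/36
  187/48 479/100 237/50 489/80
  21/4 83/16 1537/240 115/18

Answer: 151/36 23/6 77/15 187/36
187/48 479/100 237/50 489/80
21/4 83/16 1537/240 115/18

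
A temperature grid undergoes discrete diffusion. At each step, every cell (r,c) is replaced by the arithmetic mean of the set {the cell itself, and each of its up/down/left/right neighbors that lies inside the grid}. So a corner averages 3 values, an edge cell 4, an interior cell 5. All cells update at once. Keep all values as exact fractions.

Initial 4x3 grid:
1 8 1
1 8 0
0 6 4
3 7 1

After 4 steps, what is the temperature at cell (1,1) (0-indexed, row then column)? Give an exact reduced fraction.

Step 1: cell (1,1) = 23/5
Step 2: cell (1,1) = 397/100
Step 3: cell (1,1) = 10969/3000
Step 4: cell (1,1) = 660431/180000
Full grid after step 4:
  231581/64800 1565599/432000 8803/2400
  95179/27000 660431/180000 131447/36000
  96859/27000 1317937/360000 14993/4000
  466507/129600 3244283/864000 162169/43200

Answer: 660431/180000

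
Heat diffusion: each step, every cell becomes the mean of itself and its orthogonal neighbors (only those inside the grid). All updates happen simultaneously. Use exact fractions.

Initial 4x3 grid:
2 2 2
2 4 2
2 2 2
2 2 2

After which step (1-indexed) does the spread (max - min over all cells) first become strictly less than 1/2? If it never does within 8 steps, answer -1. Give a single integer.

Answer: 2

Derivation:
Step 1: max=5/2, min=2, spread=1/2
Step 2: max=123/50, min=2, spread=23/50
  -> spread < 1/2 first at step 2
Step 3: max=5611/2400, min=413/200, spread=131/480
Step 4: max=49751/21600, min=7591/3600, spread=841/4320
Step 5: max=19822051/8640000, min=1533373/720000, spread=56863/345600
Step 6: max=177054341/77760000, min=13949543/6480000, spread=386393/3110400
Step 7: max=70601723131/31104000000, min=5604358813/2592000000, spread=26795339/248832000
Step 8: max=4216295714129/1866240000000, min=338126149667/155520000000, spread=254051069/2985984000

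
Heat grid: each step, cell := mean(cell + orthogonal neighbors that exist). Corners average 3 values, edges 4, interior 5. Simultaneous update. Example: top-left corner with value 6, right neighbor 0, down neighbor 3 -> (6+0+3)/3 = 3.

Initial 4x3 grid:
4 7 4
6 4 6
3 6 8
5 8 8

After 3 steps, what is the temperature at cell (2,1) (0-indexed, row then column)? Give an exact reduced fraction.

Step 1: cell (2,1) = 29/5
Step 2: cell (2,1) = 607/100
Step 3: cell (2,1) = 17659/3000
Full grid after step 3:
  2797/540 75187/14400 12073/2160
  36691/7200 16759/3000 20783/3600
  39671/7200 17659/3000 3883/600
  3107/540 91747/14400 4871/720

Answer: 17659/3000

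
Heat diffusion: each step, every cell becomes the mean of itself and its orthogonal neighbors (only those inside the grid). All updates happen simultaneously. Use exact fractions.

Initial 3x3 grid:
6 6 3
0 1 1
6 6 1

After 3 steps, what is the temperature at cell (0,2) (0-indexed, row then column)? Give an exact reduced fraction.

Step 1: cell (0,2) = 10/3
Step 2: cell (0,2) = 53/18
Step 3: cell (0,2) = 3259/1080
Full grid after step 3:
  2591/720 5957/1800 3259/1080
  16627/4800 6349/2000 2217/800
  827/240 22303/7200 1507/540

Answer: 3259/1080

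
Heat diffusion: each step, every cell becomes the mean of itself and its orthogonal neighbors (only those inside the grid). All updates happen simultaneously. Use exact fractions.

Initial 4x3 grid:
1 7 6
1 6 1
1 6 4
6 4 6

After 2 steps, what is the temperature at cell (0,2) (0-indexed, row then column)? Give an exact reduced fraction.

Step 1: cell (0,2) = 14/3
Step 2: cell (0,2) = 167/36
Full grid after step 2:
  41/12 253/60 167/36
  259/80 199/50 521/120
  817/240 433/100 521/120
  38/9 541/120 173/36

Answer: 167/36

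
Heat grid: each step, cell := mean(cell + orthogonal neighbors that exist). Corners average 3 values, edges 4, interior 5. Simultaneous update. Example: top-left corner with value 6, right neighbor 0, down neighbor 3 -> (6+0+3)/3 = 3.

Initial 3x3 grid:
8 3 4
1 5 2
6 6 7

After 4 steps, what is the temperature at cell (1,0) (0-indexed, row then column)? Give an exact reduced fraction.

Step 1: cell (1,0) = 5
Step 2: cell (1,0) = 251/60
Step 3: cell (1,0) = 16867/3600
Step 4: cell (1,0) = 965099/216000
Full grid after step 4:
  2989/675 304033/72000 92773/21600
  965099/216000 820901/180000 627191/144000
  77111/16200 998849/216000 101273/21600

Answer: 965099/216000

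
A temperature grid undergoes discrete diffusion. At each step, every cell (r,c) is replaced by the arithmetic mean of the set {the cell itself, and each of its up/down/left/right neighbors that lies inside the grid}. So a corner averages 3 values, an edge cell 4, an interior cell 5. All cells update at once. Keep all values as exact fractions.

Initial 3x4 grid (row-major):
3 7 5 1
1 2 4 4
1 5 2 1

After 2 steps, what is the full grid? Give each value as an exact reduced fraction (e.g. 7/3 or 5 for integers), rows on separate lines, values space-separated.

After step 1:
  11/3 17/4 17/4 10/3
  7/4 19/5 17/5 5/2
  7/3 5/2 3 7/3
After step 2:
  29/9 479/120 457/120 121/36
  231/80 157/50 339/100 347/120
  79/36 349/120 337/120 47/18

Answer: 29/9 479/120 457/120 121/36
231/80 157/50 339/100 347/120
79/36 349/120 337/120 47/18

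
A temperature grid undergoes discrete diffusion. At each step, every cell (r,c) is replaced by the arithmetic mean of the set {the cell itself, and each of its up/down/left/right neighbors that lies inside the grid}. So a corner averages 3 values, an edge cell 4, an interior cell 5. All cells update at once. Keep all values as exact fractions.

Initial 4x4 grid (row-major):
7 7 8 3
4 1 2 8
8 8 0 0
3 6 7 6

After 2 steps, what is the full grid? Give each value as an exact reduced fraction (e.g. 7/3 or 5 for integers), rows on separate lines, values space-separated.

Answer: 67/12 423/80 1253/240 175/36
423/80 471/100 397/100 1013/240
1261/240 483/100 401/100 869/240
209/36 1261/240 1109/240 151/36

Derivation:
After step 1:
  6 23/4 5 19/3
  5 22/5 19/5 13/4
  23/4 23/5 17/5 7/2
  17/3 6 19/4 13/3
After step 2:
  67/12 423/80 1253/240 175/36
  423/80 471/100 397/100 1013/240
  1261/240 483/100 401/100 869/240
  209/36 1261/240 1109/240 151/36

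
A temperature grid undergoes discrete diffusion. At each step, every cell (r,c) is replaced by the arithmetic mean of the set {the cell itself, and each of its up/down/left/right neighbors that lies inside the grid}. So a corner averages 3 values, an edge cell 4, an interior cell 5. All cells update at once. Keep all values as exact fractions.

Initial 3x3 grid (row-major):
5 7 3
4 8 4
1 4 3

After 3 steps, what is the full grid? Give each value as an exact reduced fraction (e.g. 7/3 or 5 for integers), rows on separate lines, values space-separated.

After step 1:
  16/3 23/4 14/3
  9/2 27/5 9/2
  3 4 11/3
After step 2:
  187/36 423/80 179/36
  547/120 483/100 547/120
  23/6 241/60 73/18
After step 3:
  10829/2160 24341/4800 10669/2160
  33149/7200 27901/6000 33149/7200
  1489/360 7531/1800 4547/1080

Answer: 10829/2160 24341/4800 10669/2160
33149/7200 27901/6000 33149/7200
1489/360 7531/1800 4547/1080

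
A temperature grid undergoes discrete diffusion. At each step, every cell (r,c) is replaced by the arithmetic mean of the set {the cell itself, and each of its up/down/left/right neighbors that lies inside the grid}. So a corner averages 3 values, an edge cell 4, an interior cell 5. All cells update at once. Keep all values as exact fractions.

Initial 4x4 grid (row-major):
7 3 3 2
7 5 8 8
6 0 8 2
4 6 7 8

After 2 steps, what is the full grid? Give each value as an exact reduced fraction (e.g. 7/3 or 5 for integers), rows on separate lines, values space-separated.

After step 1:
  17/3 9/2 4 13/3
  25/4 23/5 32/5 5
  17/4 5 5 13/2
  16/3 17/4 29/4 17/3
After step 2:
  197/36 563/120 577/120 40/9
  623/120 107/20 5 667/120
  125/24 231/50 603/100 133/24
  83/18 131/24 133/24 233/36

Answer: 197/36 563/120 577/120 40/9
623/120 107/20 5 667/120
125/24 231/50 603/100 133/24
83/18 131/24 133/24 233/36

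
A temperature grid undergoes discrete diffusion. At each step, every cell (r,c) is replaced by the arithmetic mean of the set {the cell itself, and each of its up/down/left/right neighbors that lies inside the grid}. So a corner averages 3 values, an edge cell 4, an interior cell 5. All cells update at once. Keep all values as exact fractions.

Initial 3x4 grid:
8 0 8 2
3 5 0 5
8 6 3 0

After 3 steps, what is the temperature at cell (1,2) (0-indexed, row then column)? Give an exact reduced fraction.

Answer: 4499/1200

Derivation:
Step 1: cell (1,2) = 21/5
Step 2: cell (1,2) = 27/10
Step 3: cell (1,2) = 4499/1200
Full grid after step 3:
  9403/2160 1261/288 543/160 143/40
  899/180 2351/600 4499/1200 1643/576
  10303/2160 1309/288 4547/1440 3341/1080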